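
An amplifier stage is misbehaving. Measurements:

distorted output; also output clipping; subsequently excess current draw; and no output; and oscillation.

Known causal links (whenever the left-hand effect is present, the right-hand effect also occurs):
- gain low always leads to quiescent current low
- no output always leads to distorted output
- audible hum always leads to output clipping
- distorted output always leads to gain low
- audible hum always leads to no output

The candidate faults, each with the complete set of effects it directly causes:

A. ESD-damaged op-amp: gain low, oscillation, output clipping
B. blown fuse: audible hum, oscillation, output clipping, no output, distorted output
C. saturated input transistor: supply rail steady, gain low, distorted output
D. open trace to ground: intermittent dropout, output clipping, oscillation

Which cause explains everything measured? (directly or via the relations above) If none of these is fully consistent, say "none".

none

Testing each hypothesis:
(A) ESD-damaged op-amp — distorted output -; output clipping +; excess current draw -; no output -; oscillation +
(B) blown fuse — distorted output +; output clipping +; excess current draw -; no output +; oscillation +
(C) saturated input transistor — distorted output +; output clipping -; excess current draw -; no output -; oscillation -
(D) open trace to ground — does not account for distorted output, excess current draw, no output
Every candidate fails on at least one observation.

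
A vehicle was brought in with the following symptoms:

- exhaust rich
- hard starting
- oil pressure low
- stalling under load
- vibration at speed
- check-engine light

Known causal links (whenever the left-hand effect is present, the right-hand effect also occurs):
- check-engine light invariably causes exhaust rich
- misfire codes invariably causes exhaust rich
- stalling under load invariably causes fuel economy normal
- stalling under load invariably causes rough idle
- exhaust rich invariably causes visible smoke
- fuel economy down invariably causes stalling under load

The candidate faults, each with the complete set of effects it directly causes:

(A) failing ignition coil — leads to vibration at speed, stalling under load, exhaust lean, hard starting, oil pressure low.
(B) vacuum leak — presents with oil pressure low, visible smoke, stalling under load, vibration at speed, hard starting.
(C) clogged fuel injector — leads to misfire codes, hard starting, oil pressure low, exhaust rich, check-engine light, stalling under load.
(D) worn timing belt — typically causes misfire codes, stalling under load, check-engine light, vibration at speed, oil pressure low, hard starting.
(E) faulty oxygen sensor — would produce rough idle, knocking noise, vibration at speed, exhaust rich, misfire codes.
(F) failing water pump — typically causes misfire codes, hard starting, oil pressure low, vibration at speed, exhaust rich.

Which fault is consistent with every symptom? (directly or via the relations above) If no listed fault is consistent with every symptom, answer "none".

D

Per-candidate check:
(A) failing ignition coil — fails on exhaust rich, check-engine light (predicts exhaust lean, not exhaust rich)
(B) vacuum leak — exhaust rich -; hard starting +; oil pressure low +; stalling under load +; vibration at speed +; check-engine light -
(C) clogged fuel injector — exhaust rich +; hard starting +; oil pressure low +; stalling under load +; vibration at speed -; check-engine light +
(D) worn timing belt — accounts for every observation (exhaust rich by check-engine light → exhaust rich)
(E) faulty oxygen sensor — exhaust rich +; hard starting -; oil pressure low -; stalling under load -; vibration at speed +; check-engine light -
(F) failing water pump — exhaust rich +; hard starting +; oil pressure low +; stalling under load -; vibration at speed +; check-engine light -
Only (D) is consistent with every observation.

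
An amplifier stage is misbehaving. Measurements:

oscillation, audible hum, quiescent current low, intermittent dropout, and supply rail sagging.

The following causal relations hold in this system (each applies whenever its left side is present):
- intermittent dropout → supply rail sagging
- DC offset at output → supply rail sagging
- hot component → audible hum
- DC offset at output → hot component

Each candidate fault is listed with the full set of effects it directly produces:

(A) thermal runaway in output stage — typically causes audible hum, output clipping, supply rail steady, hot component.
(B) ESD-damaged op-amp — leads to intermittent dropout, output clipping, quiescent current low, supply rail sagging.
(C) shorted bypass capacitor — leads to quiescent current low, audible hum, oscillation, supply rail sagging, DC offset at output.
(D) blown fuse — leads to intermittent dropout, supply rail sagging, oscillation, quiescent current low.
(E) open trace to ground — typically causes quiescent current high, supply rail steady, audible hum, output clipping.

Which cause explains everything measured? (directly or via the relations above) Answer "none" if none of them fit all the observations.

Per-candidate check:
(A) thermal runaway in output stage — fails on oscillation, quiescent current low, intermittent dropout, supply rail sagging (predicts supply rail steady, not supply rail sagging)
(B) ESD-damaged op-amp — does not account for oscillation, audible hum
(C) shorted bypass capacitor — oscillation +; audible hum +; quiescent current low +; intermittent dropout -; supply rail sagging +
(D) blown fuse — oscillation +; audible hum -; quiescent current low +; intermittent dropout +; supply rail sagging +
(E) open trace to ground — oscillation -; audible hum +; quiescent current low -; intermittent dropout -; supply rail sagging -
None of the listed candidates fits everything.

none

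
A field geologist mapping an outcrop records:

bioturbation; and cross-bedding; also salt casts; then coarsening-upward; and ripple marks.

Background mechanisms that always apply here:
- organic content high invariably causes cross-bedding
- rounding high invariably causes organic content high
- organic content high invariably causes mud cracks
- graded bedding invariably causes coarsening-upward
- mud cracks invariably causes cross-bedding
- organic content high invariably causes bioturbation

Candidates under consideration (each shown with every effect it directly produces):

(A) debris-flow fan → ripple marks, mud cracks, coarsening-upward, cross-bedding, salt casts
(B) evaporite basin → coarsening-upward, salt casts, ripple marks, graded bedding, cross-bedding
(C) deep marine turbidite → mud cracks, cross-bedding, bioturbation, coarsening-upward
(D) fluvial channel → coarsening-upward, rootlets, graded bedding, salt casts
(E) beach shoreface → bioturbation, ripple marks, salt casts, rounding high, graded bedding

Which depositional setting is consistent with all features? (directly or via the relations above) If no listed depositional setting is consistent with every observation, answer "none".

For each candidate, compare predicted effects to what was observed:
(A) debris-flow fan — does not account for bioturbation
(B) evaporite basin — bioturbation miss; cross-bedding match; salt casts match; coarsening-upward match; ripple marks match
(C) deep marine turbidite — bioturbation match; cross-bedding match; salt casts miss; coarsening-upward match; ripple marks miss
(D) fluvial channel — bioturbation miss; cross-bedding miss; salt casts match; coarsening-upward match; ripple marks miss
(E) beach shoreface — bioturbation match; cross-bedding match (by rounding high → organic content high → cross-bedding); salt casts match; coarsening-upward match (by graded bedding → coarsening-upward); ripple marks match
(E) alone accounts for all the evidence.

E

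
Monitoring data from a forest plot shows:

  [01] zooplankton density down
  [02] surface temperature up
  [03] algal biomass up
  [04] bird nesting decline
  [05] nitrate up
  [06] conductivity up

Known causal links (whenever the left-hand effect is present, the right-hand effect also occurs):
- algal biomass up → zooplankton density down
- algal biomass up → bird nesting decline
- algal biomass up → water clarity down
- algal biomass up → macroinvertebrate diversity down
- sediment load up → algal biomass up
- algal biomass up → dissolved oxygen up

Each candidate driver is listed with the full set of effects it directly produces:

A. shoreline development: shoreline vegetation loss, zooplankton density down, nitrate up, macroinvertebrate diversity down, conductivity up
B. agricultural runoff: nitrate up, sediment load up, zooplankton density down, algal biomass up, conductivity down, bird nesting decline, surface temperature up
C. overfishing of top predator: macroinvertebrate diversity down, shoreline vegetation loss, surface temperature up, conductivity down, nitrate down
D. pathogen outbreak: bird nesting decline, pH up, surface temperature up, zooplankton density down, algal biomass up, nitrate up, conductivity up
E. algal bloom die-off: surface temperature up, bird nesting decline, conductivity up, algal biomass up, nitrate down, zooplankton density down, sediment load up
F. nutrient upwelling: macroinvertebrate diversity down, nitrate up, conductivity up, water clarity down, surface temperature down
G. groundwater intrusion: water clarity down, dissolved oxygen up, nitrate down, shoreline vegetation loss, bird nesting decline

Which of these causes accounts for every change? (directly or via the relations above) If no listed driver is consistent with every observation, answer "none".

D

For each candidate, compare predicted effects to what was observed:
(A) shoreline development — does not account for surface temperature up, algal biomass up, bird nesting decline
(B) agricultural runoff — fails on conductivity up (predicts conductivity down, not conductivity up)
(C) overfishing of top predator — zooplankton density down NO; surface temperature up yes; algal biomass up NO; bird nesting decline NO; nitrate up NO; conductivity up NO
(D) pathogen outbreak — accounts for every observation
(E) algal bloom die-off — zooplankton density down yes; surface temperature up yes; algal biomass up yes; bird nesting decline yes; nitrate up NO; conductivity up yes
(F) nutrient upwelling — zooplankton density down NO; surface temperature up NO; algal biomass up NO; bird nesting decline NO; nitrate up yes; conductivity up yes
(G) groundwater intrusion — zooplankton density down NO; surface temperature up NO; algal biomass up NO; bird nesting decline yes; nitrate up NO; conductivity up NO
Only (D) is consistent with every observation.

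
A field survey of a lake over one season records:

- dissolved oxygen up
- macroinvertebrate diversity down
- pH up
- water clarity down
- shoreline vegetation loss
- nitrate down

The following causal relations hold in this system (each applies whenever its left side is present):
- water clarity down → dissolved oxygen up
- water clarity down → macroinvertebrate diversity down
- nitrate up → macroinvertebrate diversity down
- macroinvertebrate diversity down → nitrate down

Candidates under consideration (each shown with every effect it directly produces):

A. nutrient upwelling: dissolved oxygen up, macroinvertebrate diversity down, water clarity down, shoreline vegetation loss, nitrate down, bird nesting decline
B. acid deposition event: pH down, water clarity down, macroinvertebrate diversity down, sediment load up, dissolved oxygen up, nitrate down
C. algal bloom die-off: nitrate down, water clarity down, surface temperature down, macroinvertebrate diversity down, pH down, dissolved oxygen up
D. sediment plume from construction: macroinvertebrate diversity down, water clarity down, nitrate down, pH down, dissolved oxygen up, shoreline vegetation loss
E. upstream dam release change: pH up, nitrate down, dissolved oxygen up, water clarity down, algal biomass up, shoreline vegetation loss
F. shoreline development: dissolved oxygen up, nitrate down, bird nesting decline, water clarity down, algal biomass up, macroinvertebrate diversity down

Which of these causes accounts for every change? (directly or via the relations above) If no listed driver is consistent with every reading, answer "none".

Testing each hypothesis:
(A) nutrient upwelling — does not account for pH up
(B) acid deposition event — dissolved oxygen up +; macroinvertebrate diversity down +; pH up -; water clarity down +; shoreline vegetation loss -; nitrate down +
(C) algal bloom die-off — dissolved oxygen up +; macroinvertebrate diversity down +; pH up -; water clarity down +; shoreline vegetation loss -; nitrate down +
(D) sediment plume from construction — fails on pH up (predicts pH down, not pH up)
(E) upstream dam release change — accounts for every observation (macroinvertebrate diversity down via water clarity down → macroinvertebrate diversity down)
(F) shoreline development — does not account for pH up, shoreline vegetation loss
(E) is the only candidate with no mismatches.

E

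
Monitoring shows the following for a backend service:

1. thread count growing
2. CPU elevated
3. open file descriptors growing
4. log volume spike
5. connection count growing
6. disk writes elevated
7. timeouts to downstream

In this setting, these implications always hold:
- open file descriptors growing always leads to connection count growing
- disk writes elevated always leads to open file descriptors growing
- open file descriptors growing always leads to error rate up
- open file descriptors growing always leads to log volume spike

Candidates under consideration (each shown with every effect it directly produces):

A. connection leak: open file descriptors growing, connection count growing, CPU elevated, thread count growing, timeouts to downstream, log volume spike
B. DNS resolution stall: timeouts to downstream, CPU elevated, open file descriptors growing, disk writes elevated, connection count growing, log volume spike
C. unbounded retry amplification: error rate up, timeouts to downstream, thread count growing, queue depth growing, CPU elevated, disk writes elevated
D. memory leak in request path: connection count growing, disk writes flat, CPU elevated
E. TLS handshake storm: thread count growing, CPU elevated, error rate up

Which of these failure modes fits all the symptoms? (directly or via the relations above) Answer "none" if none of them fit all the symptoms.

Checking each candidate against the observations:
(A) connection leak — thread count growing match; CPU elevated match; open file descriptors growing match; log volume spike match; connection count growing match; disk writes elevated miss; timeouts to downstream match
(B) DNS resolution stall — does not account for thread count growing
(C) unbounded retry amplification — thread count growing match; CPU elevated match; open file descriptors growing match (via disk writes elevated → open file descriptors growing); log volume spike match (via disk writes elevated → open file descriptors growing → log volume spike); connection count growing match (via disk writes elevated → open file descriptors growing → connection count growing); disk writes elevated match; timeouts to downstream match
(D) memory leak in request path — thread count growing miss; CPU elevated match; open file descriptors growing miss; log volume spike miss; connection count growing match; disk writes elevated miss; timeouts to downstream miss
(E) TLS handshake storm — does not account for open file descriptors growing, log volume spike, connection count growing, disk writes elevated, timeouts to downstream
(C) alone accounts for all the evidence.

C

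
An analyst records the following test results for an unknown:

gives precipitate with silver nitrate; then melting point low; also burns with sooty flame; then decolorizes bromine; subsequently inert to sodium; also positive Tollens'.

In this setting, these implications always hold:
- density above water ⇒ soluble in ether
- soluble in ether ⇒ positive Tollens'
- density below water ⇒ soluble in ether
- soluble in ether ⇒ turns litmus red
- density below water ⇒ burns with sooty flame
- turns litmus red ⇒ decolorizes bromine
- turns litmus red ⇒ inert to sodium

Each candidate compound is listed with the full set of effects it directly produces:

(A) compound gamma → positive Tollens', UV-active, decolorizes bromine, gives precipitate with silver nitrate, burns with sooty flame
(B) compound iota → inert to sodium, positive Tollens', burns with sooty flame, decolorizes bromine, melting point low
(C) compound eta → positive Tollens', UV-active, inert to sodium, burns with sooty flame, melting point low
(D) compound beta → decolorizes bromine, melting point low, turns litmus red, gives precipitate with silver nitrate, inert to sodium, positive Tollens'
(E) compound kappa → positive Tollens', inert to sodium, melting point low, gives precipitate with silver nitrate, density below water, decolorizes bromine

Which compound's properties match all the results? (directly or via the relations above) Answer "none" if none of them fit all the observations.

E

Per-candidate check:
(A) compound gamma — does not account for melting point low, inert to sodium
(B) compound iota — does not account for gives precipitate with silver nitrate
(C) compound eta — gives precipitate with silver nitrate NO; melting point low yes; burns with sooty flame yes; decolorizes bromine NO; inert to sodium yes; positive Tollens' yes
(D) compound beta — gives precipitate with silver nitrate yes; melting point low yes; burns with sooty flame NO; decolorizes bromine yes; inert to sodium yes; positive Tollens' yes
(E) compound kappa — gives precipitate with silver nitrate yes; melting point low yes; burns with sooty flame yes (through density below water → burns with sooty flame); decolorizes bromine yes; inert to sodium yes; positive Tollens' yes
Only (E) is consistent with every observation.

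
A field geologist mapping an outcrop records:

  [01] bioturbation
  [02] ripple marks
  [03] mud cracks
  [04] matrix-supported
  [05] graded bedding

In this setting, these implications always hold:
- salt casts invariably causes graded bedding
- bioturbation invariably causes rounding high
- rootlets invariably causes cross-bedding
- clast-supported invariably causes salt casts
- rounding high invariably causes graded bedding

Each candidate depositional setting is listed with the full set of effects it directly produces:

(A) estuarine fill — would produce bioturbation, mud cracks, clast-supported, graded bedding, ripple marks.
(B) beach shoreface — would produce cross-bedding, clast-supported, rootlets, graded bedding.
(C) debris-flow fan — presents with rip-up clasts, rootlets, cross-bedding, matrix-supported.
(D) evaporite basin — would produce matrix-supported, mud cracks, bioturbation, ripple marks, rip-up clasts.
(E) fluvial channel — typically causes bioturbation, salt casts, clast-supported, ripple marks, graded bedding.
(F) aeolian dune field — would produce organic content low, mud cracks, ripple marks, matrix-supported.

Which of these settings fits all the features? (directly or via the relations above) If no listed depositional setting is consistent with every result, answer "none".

D

Per-candidate check:
(A) estuarine fill — bioturbation ✓; ripple marks ✓; mud cracks ✓; matrix-supported ✗; graded bedding ✓
(B) beach shoreface — bioturbation ✗; ripple marks ✗; mud cracks ✗; matrix-supported ✗; graded bedding ✓
(C) debris-flow fan — bioturbation ✗; ripple marks ✗; mud cracks ✗; matrix-supported ✓; graded bedding ✗
(D) evaporite basin — bioturbation ✓; ripple marks ✓; mud cracks ✓; matrix-supported ✓; graded bedding ✓ (via bioturbation → rounding high → graded bedding)
(E) fluvial channel — fails on mud cracks, matrix-supported (predicts clast-supported, not matrix-supported)
(F) aeolian dune field — bioturbation ✗; ripple marks ✓; mud cracks ✓; matrix-supported ✓; graded bedding ✗
Only (D) is consistent with every observation.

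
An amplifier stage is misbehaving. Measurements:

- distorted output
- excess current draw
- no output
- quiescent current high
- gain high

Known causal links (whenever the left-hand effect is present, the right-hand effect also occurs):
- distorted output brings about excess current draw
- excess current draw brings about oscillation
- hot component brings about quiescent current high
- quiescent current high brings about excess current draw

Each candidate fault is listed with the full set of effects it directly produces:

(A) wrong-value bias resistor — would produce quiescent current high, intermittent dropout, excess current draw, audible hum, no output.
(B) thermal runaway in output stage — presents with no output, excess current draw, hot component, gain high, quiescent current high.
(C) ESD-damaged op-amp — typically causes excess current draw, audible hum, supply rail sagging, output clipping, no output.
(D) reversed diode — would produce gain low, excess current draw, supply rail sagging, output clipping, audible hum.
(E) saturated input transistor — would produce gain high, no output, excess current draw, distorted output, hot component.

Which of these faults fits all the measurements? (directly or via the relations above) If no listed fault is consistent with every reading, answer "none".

Per-candidate check:
(A) wrong-value bias resistor — distorted output -; excess current draw +; no output +; quiescent current high +; gain high -
(B) thermal runaway in output stage — does not account for distorted output
(C) ESD-damaged op-amp — does not account for distorted output, quiescent current high, gain high
(D) reversed diode — fails on distorted output, no output, quiescent current high, gain high (predicts gain low, not gain high)
(E) saturated input transistor — accounts for every observation (quiescent current high by hot component → quiescent current high)
(E) is the only candidate with no mismatches.

E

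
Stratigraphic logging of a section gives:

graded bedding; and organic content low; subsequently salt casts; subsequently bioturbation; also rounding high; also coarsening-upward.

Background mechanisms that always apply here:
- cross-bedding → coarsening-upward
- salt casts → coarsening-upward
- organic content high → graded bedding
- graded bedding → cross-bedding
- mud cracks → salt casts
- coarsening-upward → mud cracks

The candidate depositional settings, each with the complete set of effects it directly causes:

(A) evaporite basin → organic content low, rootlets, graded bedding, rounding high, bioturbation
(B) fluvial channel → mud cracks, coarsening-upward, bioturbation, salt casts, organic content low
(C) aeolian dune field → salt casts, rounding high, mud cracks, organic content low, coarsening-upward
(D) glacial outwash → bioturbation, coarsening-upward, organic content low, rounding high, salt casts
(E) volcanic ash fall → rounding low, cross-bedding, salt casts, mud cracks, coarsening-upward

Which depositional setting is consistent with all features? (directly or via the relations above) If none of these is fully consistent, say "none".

Checking each candidate against the observations:
(A) evaporite basin — graded bedding yes; organic content low yes; salt casts yes (via graded bedding → cross-bedding → coarsening-upward → mud cracks → salt casts); bioturbation yes; rounding high yes; coarsening-upward yes (via graded bedding → cross-bedding → coarsening-upward)
(B) fluvial channel — graded bedding NO; organic content low yes; salt casts yes; bioturbation yes; rounding high NO; coarsening-upward yes
(C) aeolian dune field — graded bedding NO; organic content low yes; salt casts yes; bioturbation NO; rounding high yes; coarsening-upward yes
(D) glacial outwash — graded bedding NO; organic content low yes; salt casts yes; bioturbation yes; rounding high yes; coarsening-upward yes
(E) volcanic ash fall — graded bedding NO; organic content low NO; salt casts yes; bioturbation NO; rounding high NO; coarsening-upward yes
Only (A) is consistent with every observation.

A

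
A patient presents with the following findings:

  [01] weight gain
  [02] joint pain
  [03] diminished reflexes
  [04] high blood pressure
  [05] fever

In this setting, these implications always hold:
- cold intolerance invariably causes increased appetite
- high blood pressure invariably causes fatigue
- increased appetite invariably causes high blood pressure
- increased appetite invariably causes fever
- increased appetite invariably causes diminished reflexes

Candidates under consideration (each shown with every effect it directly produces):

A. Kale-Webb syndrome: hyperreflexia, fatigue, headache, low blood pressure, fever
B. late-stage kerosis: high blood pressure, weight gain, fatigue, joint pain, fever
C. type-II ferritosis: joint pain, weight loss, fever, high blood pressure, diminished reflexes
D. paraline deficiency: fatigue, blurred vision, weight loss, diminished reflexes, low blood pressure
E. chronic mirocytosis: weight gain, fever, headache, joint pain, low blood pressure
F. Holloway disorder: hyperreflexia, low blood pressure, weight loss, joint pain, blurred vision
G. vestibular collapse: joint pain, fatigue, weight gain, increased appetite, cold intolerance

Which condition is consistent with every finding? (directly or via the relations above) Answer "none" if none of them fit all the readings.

G

Testing each hypothesis:
(A) Kale-Webb syndrome — fails on weight gain, joint pain, diminished reflexes, high blood pressure (predicts hyperreflexia, not diminished reflexes; predicts low blood pressure, not high blood pressure)
(B) late-stage kerosis — weight gain ✓; joint pain ✓; diminished reflexes ✗; high blood pressure ✓; fever ✓
(C) type-II ferritosis — weight gain ✗; joint pain ✓; diminished reflexes ✓; high blood pressure ✓; fever ✓
(D) paraline deficiency — weight gain ✗; joint pain ✗; diminished reflexes ✓; high blood pressure ✗; fever ✗
(E) chronic mirocytosis — fails on diminished reflexes, high blood pressure (predicts low blood pressure, not high blood pressure)
(F) Holloway disorder — weight gain ✗; joint pain ✓; diminished reflexes ✗; high blood pressure ✗; fever ✗
(G) vestibular collapse — weight gain ✓; joint pain ✓; diminished reflexes ✓ (via increased appetite → diminished reflexes); high blood pressure ✓ (via increased appetite → high blood pressure); fever ✓ (via increased appetite → fever)
(G) is the only candidate with no mismatches.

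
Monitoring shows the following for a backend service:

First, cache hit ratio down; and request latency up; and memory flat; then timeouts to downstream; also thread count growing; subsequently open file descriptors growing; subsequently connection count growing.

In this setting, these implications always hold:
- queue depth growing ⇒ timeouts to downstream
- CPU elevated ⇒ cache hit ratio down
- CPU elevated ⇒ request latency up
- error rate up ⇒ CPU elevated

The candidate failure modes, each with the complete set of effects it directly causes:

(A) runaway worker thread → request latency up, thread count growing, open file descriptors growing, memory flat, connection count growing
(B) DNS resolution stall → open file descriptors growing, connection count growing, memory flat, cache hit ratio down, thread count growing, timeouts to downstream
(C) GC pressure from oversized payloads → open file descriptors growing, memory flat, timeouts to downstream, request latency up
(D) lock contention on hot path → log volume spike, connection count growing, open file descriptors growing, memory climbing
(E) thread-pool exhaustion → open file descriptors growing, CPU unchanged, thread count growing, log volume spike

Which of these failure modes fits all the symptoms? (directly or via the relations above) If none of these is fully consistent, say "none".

none

For each candidate, compare predicted effects to what was observed:
(A) runaway worker thread — cache hit ratio down -; request latency up +; memory flat +; timeouts to downstream -; thread count growing +; open file descriptors growing +; connection count growing +
(B) DNS resolution stall — cache hit ratio down +; request latency up -; memory flat +; timeouts to downstream +; thread count growing +; open file descriptors growing +; connection count growing +
(C) GC pressure from oversized payloads — does not account for cache hit ratio down, thread count growing, connection count growing
(D) lock contention on hot path — fails on cache hit ratio down, request latency up, memory flat, timeouts to downstream, thread count growing (predicts memory climbing, not memory flat)
(E) thread-pool exhaustion — does not account for cache hit ratio down, request latency up, memory flat, timeouts to downstream, connection count growing
Every candidate fails on at least one observation.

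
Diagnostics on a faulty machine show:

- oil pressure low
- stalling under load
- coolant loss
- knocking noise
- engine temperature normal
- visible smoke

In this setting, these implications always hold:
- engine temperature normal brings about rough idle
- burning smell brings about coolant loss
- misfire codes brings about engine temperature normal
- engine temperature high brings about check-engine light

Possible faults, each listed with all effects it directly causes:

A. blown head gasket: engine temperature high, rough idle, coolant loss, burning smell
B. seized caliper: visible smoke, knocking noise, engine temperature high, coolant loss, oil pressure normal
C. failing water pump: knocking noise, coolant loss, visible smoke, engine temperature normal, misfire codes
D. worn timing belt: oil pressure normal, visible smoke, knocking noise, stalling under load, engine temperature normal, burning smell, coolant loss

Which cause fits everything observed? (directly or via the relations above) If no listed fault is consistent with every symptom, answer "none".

Per-candidate check:
(A) blown head gasket — fails on oil pressure low, stalling under load, knocking noise, engine temperature normal, visible smoke (predicts engine temperature high, not engine temperature normal)
(B) seized caliper — oil pressure low NO; stalling under load NO; coolant loss yes; knocking noise yes; engine temperature normal NO; visible smoke yes
(C) failing water pump — does not account for oil pressure low, stalling under load
(D) worn timing belt — fails on oil pressure low (predicts oil pressure normal, not oil pressure low)
Every candidate fails on at least one observation.

none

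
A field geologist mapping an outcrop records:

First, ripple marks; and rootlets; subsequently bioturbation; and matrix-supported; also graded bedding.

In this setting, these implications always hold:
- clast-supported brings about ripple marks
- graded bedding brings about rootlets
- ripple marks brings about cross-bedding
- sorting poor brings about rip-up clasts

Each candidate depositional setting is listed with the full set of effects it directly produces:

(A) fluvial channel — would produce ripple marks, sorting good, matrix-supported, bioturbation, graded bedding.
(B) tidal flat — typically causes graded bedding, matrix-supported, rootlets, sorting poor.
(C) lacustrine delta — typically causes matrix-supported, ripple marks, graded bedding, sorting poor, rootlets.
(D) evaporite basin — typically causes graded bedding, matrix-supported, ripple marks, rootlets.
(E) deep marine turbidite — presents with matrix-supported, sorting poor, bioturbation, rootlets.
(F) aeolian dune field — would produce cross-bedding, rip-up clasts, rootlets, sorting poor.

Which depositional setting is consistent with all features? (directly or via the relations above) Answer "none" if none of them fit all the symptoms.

Testing each hypothesis:
(A) fluvial channel — accounts for every observation (rootlets via graded bedding → rootlets)
(B) tidal flat — ripple marks NO; rootlets yes; bioturbation NO; matrix-supported yes; graded bedding yes
(C) lacustrine delta — does not account for bioturbation
(D) evaporite basin — ripple marks yes; rootlets yes; bioturbation NO; matrix-supported yes; graded bedding yes
(E) deep marine turbidite — ripple marks NO; rootlets yes; bioturbation yes; matrix-supported yes; graded bedding NO
(F) aeolian dune field — ripple marks NO; rootlets yes; bioturbation NO; matrix-supported NO; graded bedding NO
Only (A) is consistent with every observation.

A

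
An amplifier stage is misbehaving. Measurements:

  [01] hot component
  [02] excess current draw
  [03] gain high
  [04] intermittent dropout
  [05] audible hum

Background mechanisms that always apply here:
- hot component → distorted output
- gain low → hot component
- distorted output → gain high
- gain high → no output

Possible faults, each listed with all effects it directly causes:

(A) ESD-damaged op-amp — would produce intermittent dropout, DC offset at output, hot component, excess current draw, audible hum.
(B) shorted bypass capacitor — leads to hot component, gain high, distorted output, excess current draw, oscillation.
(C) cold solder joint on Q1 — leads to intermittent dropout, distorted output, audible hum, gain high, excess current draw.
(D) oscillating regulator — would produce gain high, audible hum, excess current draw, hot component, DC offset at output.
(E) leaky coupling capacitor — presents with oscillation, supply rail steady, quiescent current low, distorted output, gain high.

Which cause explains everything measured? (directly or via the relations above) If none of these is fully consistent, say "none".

A

Testing each hypothesis:
(A) ESD-damaged op-amp — accounts for every observation (gain high via hot component → distorted output → gain high)
(B) shorted bypass capacitor — hot component yes; excess current draw yes; gain high yes; intermittent dropout NO; audible hum NO
(C) cold solder joint on Q1 — does not account for hot component
(D) oscillating regulator — hot component yes; excess current draw yes; gain high yes; intermittent dropout NO; audible hum yes
(E) leaky coupling capacitor — hot component NO; excess current draw NO; gain high yes; intermittent dropout NO; audible hum NO
Only (A) is consistent with every observation.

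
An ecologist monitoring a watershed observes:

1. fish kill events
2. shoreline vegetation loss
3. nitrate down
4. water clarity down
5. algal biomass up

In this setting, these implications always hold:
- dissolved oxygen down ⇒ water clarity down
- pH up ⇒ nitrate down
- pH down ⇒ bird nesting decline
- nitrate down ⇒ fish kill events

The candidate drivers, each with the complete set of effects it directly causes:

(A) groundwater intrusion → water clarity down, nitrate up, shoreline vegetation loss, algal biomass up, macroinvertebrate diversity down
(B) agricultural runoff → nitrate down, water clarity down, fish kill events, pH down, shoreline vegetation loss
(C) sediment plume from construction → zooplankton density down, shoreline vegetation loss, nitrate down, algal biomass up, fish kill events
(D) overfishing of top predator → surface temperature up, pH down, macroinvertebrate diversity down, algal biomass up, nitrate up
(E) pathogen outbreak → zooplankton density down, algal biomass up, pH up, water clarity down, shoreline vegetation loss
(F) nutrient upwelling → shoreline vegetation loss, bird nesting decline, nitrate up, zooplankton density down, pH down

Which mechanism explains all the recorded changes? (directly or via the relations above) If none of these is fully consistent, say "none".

E

Checking each candidate against the observations:
(A) groundwater intrusion — fails on fish kill events, nitrate down (predicts nitrate up, not nitrate down)
(B) agricultural runoff — does not account for algal biomass up
(C) sediment plume from construction — fish kill events +; shoreline vegetation loss +; nitrate down +; water clarity down -; algal biomass up +
(D) overfishing of top predator — fails on fish kill events, shoreline vegetation loss, nitrate down, water clarity down (predicts nitrate up, not nitrate down)
(E) pathogen outbreak — accounts for every observation (fish kill events through pH up → nitrate down → fish kill events)
(F) nutrient upwelling — fails on fish kill events, nitrate down, water clarity down, algal biomass up (predicts nitrate up, not nitrate down)
(E) is the only candidate with no mismatches.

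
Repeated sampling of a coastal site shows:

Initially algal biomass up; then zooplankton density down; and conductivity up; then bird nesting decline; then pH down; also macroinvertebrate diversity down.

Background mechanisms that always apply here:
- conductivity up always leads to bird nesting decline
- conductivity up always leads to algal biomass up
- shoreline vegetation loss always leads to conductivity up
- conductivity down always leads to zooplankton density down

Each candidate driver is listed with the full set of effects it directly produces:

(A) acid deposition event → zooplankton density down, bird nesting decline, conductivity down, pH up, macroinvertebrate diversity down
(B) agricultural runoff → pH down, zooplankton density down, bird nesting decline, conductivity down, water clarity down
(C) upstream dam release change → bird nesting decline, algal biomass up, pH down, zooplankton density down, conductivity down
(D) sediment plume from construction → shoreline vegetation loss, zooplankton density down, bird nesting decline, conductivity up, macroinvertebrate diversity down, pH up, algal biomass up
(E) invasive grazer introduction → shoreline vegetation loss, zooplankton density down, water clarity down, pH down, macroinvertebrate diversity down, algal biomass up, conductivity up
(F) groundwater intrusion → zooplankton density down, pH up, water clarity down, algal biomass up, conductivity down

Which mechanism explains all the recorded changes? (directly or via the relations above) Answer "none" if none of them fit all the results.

For each candidate, compare predicted effects to what was observed:
(A) acid deposition event — fails on algal biomass up, conductivity up, pH down (predicts conductivity down, not conductivity up; predicts pH up, not pH down)
(B) agricultural runoff — algal biomass up miss; zooplankton density down match; conductivity up miss; bird nesting decline match; pH down match; macroinvertebrate diversity down miss
(C) upstream dam release change — algal biomass up match; zooplankton density down match; conductivity up miss; bird nesting decline match; pH down match; macroinvertebrate diversity down miss
(D) sediment plume from construction — fails on pH down (predicts pH up, not pH down)
(E) invasive grazer introduction — accounts for every observation (bird nesting decline by conductivity up → bird nesting decline)
(F) groundwater intrusion — fails on conductivity up, bird nesting decline, pH down, macroinvertebrate diversity down (predicts conductivity down, not conductivity up; predicts pH up, not pH down)
(E) is the only candidate with no mismatches.

E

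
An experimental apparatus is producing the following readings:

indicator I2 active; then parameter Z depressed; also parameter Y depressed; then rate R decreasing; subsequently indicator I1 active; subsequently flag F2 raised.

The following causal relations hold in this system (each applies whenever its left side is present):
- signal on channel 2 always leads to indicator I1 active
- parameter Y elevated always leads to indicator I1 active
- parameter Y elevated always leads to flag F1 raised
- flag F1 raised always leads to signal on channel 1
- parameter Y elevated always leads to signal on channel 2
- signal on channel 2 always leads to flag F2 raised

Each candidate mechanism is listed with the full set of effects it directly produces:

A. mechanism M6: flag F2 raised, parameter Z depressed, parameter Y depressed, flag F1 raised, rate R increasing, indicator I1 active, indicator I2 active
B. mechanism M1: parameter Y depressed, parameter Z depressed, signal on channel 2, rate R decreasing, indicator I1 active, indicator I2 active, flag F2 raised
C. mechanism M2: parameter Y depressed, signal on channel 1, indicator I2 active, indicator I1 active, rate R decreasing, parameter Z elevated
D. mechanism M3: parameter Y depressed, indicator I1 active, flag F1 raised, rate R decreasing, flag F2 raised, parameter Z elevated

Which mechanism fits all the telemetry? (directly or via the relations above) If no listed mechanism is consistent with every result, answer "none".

B

Checking each candidate against the observations:
(A) mechanism M6 — indicator I2 active +; parameter Z depressed +; parameter Y depressed +; rate R decreasing -; indicator I1 active +; flag F2 raised +
(B) mechanism M1 — indicator I2 active +; parameter Z depressed +; parameter Y depressed +; rate R decreasing +; indicator I1 active +; flag F2 raised +
(C) mechanism M2 — indicator I2 active +; parameter Z depressed -; parameter Y depressed +; rate R decreasing +; indicator I1 active +; flag F2 raised -
(D) mechanism M3 — fails on indicator I2 active, parameter Z depressed (predicts parameter Z elevated, not parameter Z depressed)
Only (B) is consistent with every observation.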